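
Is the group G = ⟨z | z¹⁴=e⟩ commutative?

G has a single generator, so G is cyclic and hence abelian.

Answer: Yes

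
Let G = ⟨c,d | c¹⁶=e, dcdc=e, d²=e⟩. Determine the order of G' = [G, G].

G' = [G, G] is generated by all commutators. The generator-pair commutators are: [c, d] = c².
The subgroup they normally generate is {e, c², c⁴, c⁶, c⁸, c¹⁰, c¹², c¹⁴}, of order 8.
Check: |G/G'| = 32/8 = 4 is the order of the abelianisation.

Answer: 8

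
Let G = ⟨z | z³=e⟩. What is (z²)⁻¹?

The order of (z²) is 3 (smallest k with (z²)ᵏ = e), so (z²)⁻¹ = (z²)² = z.
Check: (z²) · z → (z²) · z = e, giving e as required.

Answer: z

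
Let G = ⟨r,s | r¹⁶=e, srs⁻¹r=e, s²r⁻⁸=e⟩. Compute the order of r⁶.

Compute successive powers until reaching e:
  (r⁶)¹ = r⁶, (r⁶)² = r¹², (r⁶)³ = r², (r⁶)⁴ = r⁸, (r⁶)⁵ = r¹⁴, (r⁶)⁶ = r⁴, (r⁶)⁷ = r¹⁰, (r⁶)⁸ = e.
The smallest positive k with (r⁶)ᵏ = e is 8.

Answer: 8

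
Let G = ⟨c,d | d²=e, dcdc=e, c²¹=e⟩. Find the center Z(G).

An element z ∈ Z(G) iff z commutes with every generator.
For example e is central: e·c = c = c·e; e·d = d = d·e.
Whereas c ∉ Z(G) since c·d = cd ≠ c²⁰d = d·c.
Checking each of the 42 elements this way gives Z(G) = {e}, of order 1.

Answer: {e}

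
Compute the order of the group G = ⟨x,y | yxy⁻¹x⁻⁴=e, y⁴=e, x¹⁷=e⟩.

Enumerate words in the generators, reducing via the relations: the distinct elements are
  {e, x, y, xy, x², x³, x⁴, x⁵, x⁶, x⁷, x⁸, x⁹, y², y³, xy², xy³, x²y, x³y, x¹², x¹³, x¹¹, x¹⁰, x¹⁴, x¹⁵, x¹⁶, x⁴y, x⁵y, x⁶y, x⁷y, x⁸y, x⁹y, x²y², x²y³, x³y², x³y³, x¹²y, x¹³y, x¹¹y, x¹⁰y, x¹⁴y, x¹⁵y, x¹⁶y, x⁴y², x⁴y³, x⁵y², x⁵y³, x⁶y², x⁶y³, x⁷y², x⁷y³, x⁸y², x⁸y³, x⁹y², x⁹y³, x¹²y², x¹²y³, x¹³y², x¹³y³, x¹¹y², x¹¹y³, x¹⁰y², x¹⁰y³, x¹⁴y², x¹⁴y³, x¹⁵y², x¹⁵y³, x¹⁶y², x¹⁶y³}.
No further products give new elements, so |G| = 68.

Answer: 68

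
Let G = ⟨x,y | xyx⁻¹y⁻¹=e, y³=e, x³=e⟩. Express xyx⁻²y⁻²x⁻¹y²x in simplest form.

Multiply left to right, reducing at each step:
  x · y = xy
  (xy) · x⁻² = x²y
  (x²y) · y⁻² = x²y²
  (x²y²) · x⁻¹ = xy²
  (xy²) · y² = xy
  (xy) · x = x²y

Answer: x²y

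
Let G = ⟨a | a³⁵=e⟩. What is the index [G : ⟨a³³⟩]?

First find ord(a³³) by computing successive powers:
  (a³³)¹ = a³³, (a³³)² = a³¹, (a³³)³ = a²⁹, (a³³)⁴ = a²⁷, (a³³)⁵ = a²⁵, (a³³)⁶ = a²³, (a³³)⁷ = a²¹, (a³³)⁸ = a¹⁹, (a³³)⁹ = a¹⁷, (a³³)¹⁰ = a¹⁵, (a³³)¹¹ = a¹³, (a³³)¹² = a¹¹, (a³³)¹³ = a⁹, (a³³)¹⁴ = a⁷, (a³³)¹⁵ = a⁵, (a³³)¹⁶ = a³, (a³³)¹⁷ = a, (a³³)¹⁸ = a³⁴, (a³³)¹⁹ = a³², (a³³)²⁰ = a³⁰, (a³³)²¹ = a²⁸, (a³³)²² = a²⁶, (a³³)²³ = a²⁴, (a³³)²⁴ = a²², (a³³)²⁵ = a²⁰, (a³³)²⁶ = a¹⁸, (a³³)²⁷ = a¹⁶, (a³³)²⁸ = a¹⁴, (a³³)²⁹ = a¹², (a³³)³⁰ = a¹⁰, (a³³)³¹ = a⁸, (a³³)³² = a⁶, (a³³)³³ = a⁴, (a³³)³⁴ = a², (a³³)³⁵ = e.
So |⟨a³³⟩| = ord(a³³) = 35. With |G| = 35, by Lagrange [G : ⟨a³³⟩] = 35/35 = 1.

Answer: 1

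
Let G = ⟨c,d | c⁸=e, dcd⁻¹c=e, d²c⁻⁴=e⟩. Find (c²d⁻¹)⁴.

Compute successive powers of (c²d⁻¹), reducing at each step:
  (c²d⁻¹)²: (c²d⁻¹) · c² = d⁻¹;   (d⁻¹) · d⁻¹ = c⁴
  (c²d⁻¹)³: (c⁴) · c² = c⁶;   (c⁶) · d⁻¹ = c²d
  (c²d⁻¹)⁴: (c²d) · c² = d;   d · d⁻¹ = e

Answer: e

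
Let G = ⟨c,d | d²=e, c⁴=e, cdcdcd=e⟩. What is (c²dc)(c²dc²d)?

Compute (c²dc) · (c²dc²d) by multiplying left to right and reducing via the relations at each step:
  (c²dc) · c² = c²dc³
  (c²dc³) · d = c³dc
  (c³dc) · c² = c³dc³
  (c³dc³) · d = dc

Answer: dc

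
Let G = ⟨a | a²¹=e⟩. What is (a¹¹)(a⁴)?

Compute (a¹¹) · (a⁴) by multiplying left to right and reducing via the relations at each step:
  (a¹¹) · a⁴ = a¹⁵

Answer: a¹⁵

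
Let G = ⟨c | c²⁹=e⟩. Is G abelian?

G has a single generator, so G is cyclic and hence abelian.

Answer: Yes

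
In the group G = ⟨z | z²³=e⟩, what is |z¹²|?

Compute successive powers until reaching e:
  (z¹²)¹ = z¹², (z¹²)² = z, (z¹²)³ = z¹³, (z¹²)⁴ = z², (z¹²)⁵ = z¹⁴, (z¹²)⁶ = z³, (z¹²)⁷ = z¹⁵, (z¹²)⁸ = z⁴, (z¹²)⁹ = z¹⁶, (z¹²)¹⁰ = z⁵, (z¹²)¹¹ = z¹⁷, (z¹²)¹² = z⁶, (z¹²)¹³ = z¹⁸, (z¹²)¹⁴ = z⁷, (z¹²)¹⁵ = z¹⁹, (z¹²)¹⁶ = z⁸, (z¹²)¹⁷ = z²⁰, (z¹²)¹⁸ = z⁹, (z¹²)¹⁹ = z²¹, (z¹²)²⁰ = z¹⁰, (z¹²)²¹ = z²², (z¹²)²² = z¹¹, (z¹²)²³ = e.
The smallest positive k with (z¹²)ᵏ = e is 23.

Answer: 23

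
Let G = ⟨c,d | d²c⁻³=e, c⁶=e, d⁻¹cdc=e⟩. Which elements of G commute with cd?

⟨cd⟩ ⊆ C_G(cd) since powers of cd commute with cd; so |C_G(cd)| ≥ |⟨cd⟩| = 4.
By orbit–stabilizer, |C_G(cd)| = |G| / |conj. class of cd| = 12 / 3 = 4.
The 4 elements commuting with cd are {e, c³, cd, cd⁻¹}.

Answer: {e, c³, cd, cd⁻¹}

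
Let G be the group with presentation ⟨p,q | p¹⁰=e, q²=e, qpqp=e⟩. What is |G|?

Enumerate words in the generators, reducing via the relations: the distinct elements are
  {e, p, q, pq, p², p³, p⁴, p⁵, p⁶, p⁷, p⁸, p⁹, p²q, p³q, p⁴q, p⁵q, p⁶q, p⁷q, p⁸q, p⁹q}.
No further products give new elements, so |G| = 20.

Answer: 20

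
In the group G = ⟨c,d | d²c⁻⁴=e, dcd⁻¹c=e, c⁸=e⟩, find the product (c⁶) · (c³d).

Compute (c⁶) · (c³d) by multiplying left to right and reducing via the relations at each step:
  (c⁶) · c³ = c
  c · d = cd

Answer: cd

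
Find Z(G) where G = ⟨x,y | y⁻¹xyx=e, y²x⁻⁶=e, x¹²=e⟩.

An element z ∈ Z(G) iff z commutes with every generator.
For example x⁶ is central: (x⁶)·x = x⁷ = x·(x⁶); (x⁶)·y = y⁻¹ = y·(x⁶).
Whereas x ∉ Z(G) since x·y = xy ≠ x⁵y⁻¹ = y·x.
Checking each of the 24 elements this way gives Z(G) = {e, x⁶}, of order 2.

Answer: {e, x⁶}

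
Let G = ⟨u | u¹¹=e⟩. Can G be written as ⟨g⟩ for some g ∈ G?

|G| = 11. The element u has order 11 (its powers give 11 distinct elements), so ⟨u⟩ = G and G is cyclic.

Answer: Yes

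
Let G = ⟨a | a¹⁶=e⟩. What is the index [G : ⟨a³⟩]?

First find ord(a³) by computing successive powers:
  (a³)¹ = a³, (a³)² = a⁶, (a³)³ = a⁹, (a³)⁴ = a¹², (a³)⁵ = a¹⁵, (a³)⁶ = a², (a³)⁷ = a⁵, (a³)⁸ = a⁸, (a³)⁹ = a¹¹, (a³)¹⁰ = a¹⁴, (a³)¹¹ = a, (a³)¹² = a⁴, (a³)¹³ = a⁷, (a³)¹⁴ = a¹⁰, (a³)¹⁵ = a¹³, (a³)¹⁶ = e.
So |⟨a³⟩| = ord(a³) = 16. With |G| = 16, by Lagrange [G : ⟨a³⟩] = 16/16 = 1.

Answer: 1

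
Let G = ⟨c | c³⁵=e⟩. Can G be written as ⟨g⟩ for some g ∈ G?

|G| = 35. The element c has order 35 (its powers give 35 distinct elements), so ⟨c⟩ = G and G is cyclic.

Answer: Yes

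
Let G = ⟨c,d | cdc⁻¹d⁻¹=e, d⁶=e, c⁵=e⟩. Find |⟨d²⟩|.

|⟨d²⟩| equals the order of d². Compute successive powers until reaching e:
  (d²)¹ = d², (d²)² = d⁴, (d²)³ = e.
The smallest positive k with (d²)ᵏ = e is 3, so |⟨d²⟩| = 3.

Answer: 3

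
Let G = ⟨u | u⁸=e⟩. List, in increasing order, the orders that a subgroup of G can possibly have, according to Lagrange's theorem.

|G| = 8 = 2³. By Lagrange's theorem the order of any subgroup divides 8; the divisors of 8 are 1, 2, 4, 8.

Answer: 1, 2, 4, 8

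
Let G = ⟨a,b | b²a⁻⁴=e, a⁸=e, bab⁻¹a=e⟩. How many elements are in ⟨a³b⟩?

|⟨a³b⟩| equals the order of a³b. Compute successive powers until reaching e:
  (a³b)¹ = a³b, (a³b)² = a⁴, (a³b)³ = a³b⁻¹, (a³b)⁴ = e.
The smallest positive k with (a³b)ᵏ = e is 4, so |⟨a³b⟩| = 4.

Answer: 4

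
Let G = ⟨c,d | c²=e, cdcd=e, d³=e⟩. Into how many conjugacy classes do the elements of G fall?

The conjugacy classes (representative and size) are:
  [e] (size 1), [cd²] (size 3), [d²] (size 2).
Class equation: 1 + 3 + 2 = 6 = |G|. So G has 3 conjugacy classes.

Answer: 3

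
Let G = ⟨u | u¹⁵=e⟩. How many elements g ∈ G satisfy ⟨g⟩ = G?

G is cyclic of order 15. An element generates G iff its order is 15, and a cyclic group of order 15 has exactly φ(15) = 8 such elements.

Answer: 8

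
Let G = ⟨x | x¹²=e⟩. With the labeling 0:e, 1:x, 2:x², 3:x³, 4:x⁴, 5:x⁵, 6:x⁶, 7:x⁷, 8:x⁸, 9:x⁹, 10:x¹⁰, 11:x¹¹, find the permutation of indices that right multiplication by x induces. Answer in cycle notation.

(0 1 2 3 4 5 6 7 8 9 10 11)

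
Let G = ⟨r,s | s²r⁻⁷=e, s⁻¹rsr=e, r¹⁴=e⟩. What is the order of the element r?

Compute successive powers until reaching e:
  r¹ = r, r² = r², r³ = r³, r⁴ = r⁴, r⁵ = r⁵, r⁶ = r⁶, r⁷ = r⁷, r⁸ = r⁸, r⁹ = r⁹, r¹⁰ = r¹⁰, r¹¹ = r¹¹, r¹² = r¹², r¹³ = r¹³, r¹⁴ = e.
The smallest positive k with rᵏ = e is 14.

Answer: 14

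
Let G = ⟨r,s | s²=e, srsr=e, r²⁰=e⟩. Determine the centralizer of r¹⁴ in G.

⟨r¹⁴⟩ ⊆ C_G(r¹⁴) since powers of r¹⁴ commute with r¹⁴; so |C_G(r¹⁴)| ≥ |⟨r¹⁴⟩| = 10.
By orbit–stabilizer, |C_G(r¹⁴)| = |G| / |conj. class of r¹⁴| = 40 / 2 = 20.
The 20 elements commuting with r¹⁴ are {e, r, r², r³, r⁴, r⁵, r⁶, r⁷, r⁸, r⁹, r¹⁰, r¹¹, r¹², r¹³, r¹⁴, r¹⁵, r¹⁶, r¹⁷, r¹⁸, r¹⁹}.

Answer: {e, r, r², r³, r⁴, r⁵, r⁶, r⁷, r⁸, r⁹, r¹⁰, r¹¹, r¹², r¹³, r¹⁴, r¹⁵, r¹⁶, r¹⁷, r¹⁸, r¹⁹}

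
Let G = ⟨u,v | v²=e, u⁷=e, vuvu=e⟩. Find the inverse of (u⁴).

The order of (u⁴) is 7 (smallest k with (u⁴)ᵏ = e), so (u⁴)⁻¹ = (u⁴)⁶ = u³.
Check: (u⁴) · (u³) → (u⁴) · u³ = e, giving e as required.

Answer: u³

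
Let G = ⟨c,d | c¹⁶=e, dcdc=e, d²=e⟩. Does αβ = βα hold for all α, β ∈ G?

c·d = cd but d·c = c¹⁵d, so c·d ≠ d·c and G is not abelian.

Answer: No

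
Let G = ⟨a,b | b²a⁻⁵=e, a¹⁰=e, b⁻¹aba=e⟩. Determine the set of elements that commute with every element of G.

An element z ∈ Z(G) iff z commutes with every generator.
For example a⁵ is central: (a⁵)·a = a⁶ = a·(a⁵); (a⁵)·b = b⁻¹ = b·(a⁵).
Whereas a ∉ Z(G) since a·b = ab ≠ a⁴b⁻¹ = b·a.
Checking each of the 20 elements this way gives Z(G) = {e, a⁵}, of order 2.

Answer: {e, a⁵}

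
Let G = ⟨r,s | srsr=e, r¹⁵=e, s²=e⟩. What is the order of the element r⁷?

Compute successive powers until reaching e:
  (r⁷)¹ = r⁷, (r⁷)² = r¹⁴, (r⁷)³ = r⁶, (r⁷)⁴ = r¹³, (r⁷)⁵ = r⁵, (r⁷)⁶ = r¹², (r⁷)⁷ = r⁴, (r⁷)⁸ = r¹¹, (r⁷)⁹ = r³, (r⁷)¹⁰ = r¹⁰, (r⁷)¹¹ = r², (r⁷)¹² = r⁹, (r⁷)¹³ = r, (r⁷)¹⁴ = r⁸, (r⁷)¹⁵ = e.
The smallest positive k with (r⁷)ᵏ = e is 15.

Answer: 15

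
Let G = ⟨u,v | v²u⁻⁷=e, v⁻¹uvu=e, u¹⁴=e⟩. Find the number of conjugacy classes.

The conjugacy classes (representative and size) are:
  [e] (size 1), [u¹³] (size 2), [u¹²] (size 2), [u¹¹] (size 2), [u⁴] (size 2), [u⁵] (size 2), [u⁸] (size 2), [u⁷] (size 1), [u⁵v⁻¹] (size 7), [u⁵v] (size 7).
Class equation: 1 + 2 + 2 + 2 + 2 + 2 + 2 + 1 + 7 + 7 = 28 = |G|. So G has 10 conjugacy classes.

Answer: 10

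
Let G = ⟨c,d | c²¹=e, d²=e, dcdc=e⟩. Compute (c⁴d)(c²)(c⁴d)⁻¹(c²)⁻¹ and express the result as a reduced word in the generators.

[(c⁴d), (c²)] = (c⁴d)·(c²)·(c⁴d)⁻¹·(c²)⁻¹.
  (c⁴d) · (c²) = c²d
  (c²d) · (c⁴d) = c¹⁹
  (c¹⁹) · (c¹⁹) = c¹⁷

Answer: c¹⁷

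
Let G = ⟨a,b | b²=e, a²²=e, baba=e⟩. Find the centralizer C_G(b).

⟨b⟩ ⊆ C_G(b) since powers of b commute with b; so |C_G(b)| ≥ |⟨b⟩| = 2.
By orbit–stabilizer, |C_G(b)| = |G| / |conj. class of b| = 44 / 11 = 4.
The 4 elements commuting with b are {e, a¹¹, b, a¹¹b}.

Answer: {e, a¹¹, b, a¹¹b}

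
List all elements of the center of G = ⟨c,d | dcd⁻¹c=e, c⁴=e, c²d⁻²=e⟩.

An element z ∈ Z(G) iff z commutes with every generator.
For example c² is central: (c²)·c = c³ = c·(c²); (c²)·d = d⁻¹ = d·(c²).
Whereas c ∉ Z(G) since c·d = cd ≠ cd⁻¹ = d·c.
Checking each of the 8 elements this way gives Z(G) = {e, c²}, of order 2.

Answer: {e, c²}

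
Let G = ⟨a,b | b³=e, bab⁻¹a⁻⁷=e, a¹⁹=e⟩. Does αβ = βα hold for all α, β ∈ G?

a·b = ab but b·a = a⁷b, so a·b ≠ b·a and G is not abelian.

Answer: No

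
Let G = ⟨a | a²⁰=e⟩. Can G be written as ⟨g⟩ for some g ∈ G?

|G| = 20. The element a has order 20 (its powers give 20 distinct elements), so ⟨a⟩ = G and G is cyclic.

Answer: Yes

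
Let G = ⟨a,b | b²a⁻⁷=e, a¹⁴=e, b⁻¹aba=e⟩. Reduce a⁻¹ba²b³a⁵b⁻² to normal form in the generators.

Multiply left to right, reducing at each step:
  (a¹³) · b = a⁶b⁻¹
  (a⁶b⁻¹) · a² = a⁴b⁻¹
  (a⁴b⁻¹) · b³ = a¹¹
  (a¹¹) · a⁵ = a²
  (a²) · b⁻² = a⁹

Answer: a⁹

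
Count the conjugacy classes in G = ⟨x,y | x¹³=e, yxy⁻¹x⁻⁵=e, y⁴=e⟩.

The conjugacy classes (representative and size) are:
  [e] (size 1), [x] (size 4), [x²] (size 4), [x⁹] (size 4), [x¹²y] (size 13), [x⁴y²] (size 13), [x¹²y³] (size 13).
Class equation: 1 + 4 + 4 + 4 + 13 + 13 + 13 = 52 = |G|. So G has 7 conjugacy classes.

Answer: 7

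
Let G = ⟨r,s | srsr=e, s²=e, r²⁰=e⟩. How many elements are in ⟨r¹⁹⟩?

|⟨r¹⁹⟩| equals the order of r¹⁹. Compute successive powers until reaching e:
  (r¹⁹)¹ = r¹⁹, (r¹⁹)² = r¹⁸, (r¹⁹)³ = r¹⁷, (r¹⁹)⁴ = r¹⁶, (r¹⁹)⁵ = r¹⁵, (r¹⁹)⁶ = r¹⁴, (r¹⁹)⁷ = r¹³, (r¹⁹)⁸ = r¹², (r¹⁹)⁹ = r¹¹, (r¹⁹)¹⁰ = r¹⁰, (r¹⁹)¹¹ = r⁹, (r¹⁹)¹² = r⁸, (r¹⁹)¹³ = r⁷, (r¹⁹)¹⁴ = r⁶, (r¹⁹)¹⁵ = r⁵, (r¹⁹)¹⁶ = r⁴, (r¹⁹)¹⁷ = r³, (r¹⁹)¹⁸ = r², (r¹⁹)¹⁹ = r, (r¹⁹)²⁰ = e.
The smallest positive k with (r¹⁹)ᵏ = e is 20, so |⟨r¹⁹⟩| = 20.

Answer: 20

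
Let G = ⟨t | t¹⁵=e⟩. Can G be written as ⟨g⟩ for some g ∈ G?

|G| = 15. The element t has order 15 (its powers give 15 distinct elements), so ⟨t⟩ = G and G is cyclic.

Answer: Yes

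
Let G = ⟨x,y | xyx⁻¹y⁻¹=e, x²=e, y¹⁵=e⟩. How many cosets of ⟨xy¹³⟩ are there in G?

First find ord(xy¹³) by computing successive powers:
  (xy¹³)¹ = xy¹³, (xy¹³)² = y¹¹, (xy¹³)³ = xy⁹, (xy¹³)⁴ = y⁷, (xy¹³)⁵ = xy⁵, (xy¹³)⁶ = y³, (xy¹³)⁷ = xy, (xy¹³)⁸ = y¹⁴, (xy¹³)⁹ = xy¹², (xy¹³)¹⁰ = y¹⁰, (xy¹³)¹¹ = xy⁸, (xy¹³)¹² = y⁶, (xy¹³)¹³ = xy⁴, (xy¹³)¹⁴ = y², (xy¹³)¹⁵ = x, (xy¹³)¹⁶ = y¹³, (xy¹³)¹⁷ = xy¹¹, (xy¹³)¹⁸ = y⁹, (xy¹³)¹⁹ = xy⁷, (xy¹³)²⁰ = y⁵, (xy¹³)²¹ = xy³, (xy¹³)²² = y, (xy¹³)²³ = xy¹⁴, (xy¹³)²⁴ = y¹², (xy¹³)²⁵ = xy¹⁰, (xy¹³)²⁶ = y⁸, (xy¹³)²⁷ = xy⁶, (xy¹³)²⁸ = y⁴, (xy¹³)²⁹ = xy², (xy¹³)³⁰ = e.
So |⟨xy¹³⟩| = ord(xy¹³) = 30. With |G| = 30, by Lagrange [G : ⟨xy¹³⟩] = 30/30 = 1.

Answer: 1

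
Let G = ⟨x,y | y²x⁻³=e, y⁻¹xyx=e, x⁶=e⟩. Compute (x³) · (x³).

Compute (x³) · (x³) by multiplying left to right and reducing via the relations at each step:
  (x³) · x³ = e

Answer: e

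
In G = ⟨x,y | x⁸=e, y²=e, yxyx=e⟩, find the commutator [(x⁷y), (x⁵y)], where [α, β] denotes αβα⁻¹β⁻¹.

[(x⁷y), (x⁵y)] = (x⁷y)·(x⁵y)·(x⁷y)⁻¹·(x⁵y)⁻¹.
  (x⁷y) · (x⁵y) = x²
  (x²) · (x⁷y) = xy
  (xy) · (x⁵y) = x⁴

Answer: x⁴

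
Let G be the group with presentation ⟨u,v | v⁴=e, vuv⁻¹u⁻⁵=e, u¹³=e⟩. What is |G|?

Enumerate words in the generators, reducing via the relations: the distinct elements are
  {e, u, v, uv, u², u³, u⁴, u⁵, u⁶, u⁷, u⁸, u⁹, v², v³, uv², uv³, u²v, u³v, u¹², u¹¹, u¹⁰, u⁴v, u⁵v, u⁶v, u⁷v, u⁸v, u⁹v, u²v², u²v³, u³v², u³v³, u¹²v, u¹¹v, u¹⁰v, u⁴v², u⁴v³, u⁵v², u⁵v³, u⁶v², u⁶v³, u⁷v², u⁷v³, u⁸v², u⁸v³, u⁹v², u⁹v³, u¹²v², u¹²v³, u¹¹v², u¹¹v³, u¹⁰v², u¹⁰v³}.
No further products give new elements, so |G| = 52.

Answer: 52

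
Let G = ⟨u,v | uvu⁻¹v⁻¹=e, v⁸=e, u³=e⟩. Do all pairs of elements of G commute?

Each pair of generators commutes: u·v = uv = v·u. Since the generators pairwise commute, every element of G commutes with every other, so G is abelian.

Answer: Yes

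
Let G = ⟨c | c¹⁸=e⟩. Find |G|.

G is generated by a single element, so G is cyclic. The relator gives c¹⁸ = e and no smaller power is forced to be e, so the 18 powers {c, e, c², c³, c⁴, c⁵, c⁶, c⁷, c⁸, c⁹, c¹², c¹³, c¹¹, c¹⁰, c¹⁴, c¹⁵, c¹⁶, c¹⁷} are distinct. Hence |G| = 18.

Answer: 18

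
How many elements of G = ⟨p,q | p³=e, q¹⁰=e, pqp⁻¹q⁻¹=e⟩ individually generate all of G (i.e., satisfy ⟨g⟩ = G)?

G is cyclic of order 30. An element generates G iff its order is 30, and a cyclic group of order 30 has exactly φ(30) = 8 such elements.

Answer: 8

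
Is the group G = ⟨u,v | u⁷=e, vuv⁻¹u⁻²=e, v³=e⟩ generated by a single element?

Every cyclic group is abelian. But u·v = uv while v·u = u²v, so u·v ≠ v·u and G is not abelian. Hence G is not cyclic.

Answer: No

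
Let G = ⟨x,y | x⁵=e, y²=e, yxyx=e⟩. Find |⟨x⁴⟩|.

|⟨x⁴⟩| equals the order of x⁴. Compute successive powers until reaching e:
  (x⁴)¹ = x⁴, (x⁴)² = x³, (x⁴)³ = x², (x⁴)⁴ = x, (x⁴)⁵ = e.
The smallest positive k with (x⁴)ᵏ = e is 5, so |⟨x⁴⟩| = 5.

Answer: 5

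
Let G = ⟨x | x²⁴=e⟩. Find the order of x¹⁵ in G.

Compute successive powers until reaching e:
  (x¹⁵)¹ = x¹⁵, (x¹⁵)² = x⁶, (x¹⁵)³ = x²¹, (x¹⁵)⁴ = x¹², (x¹⁵)⁵ = x³, (x¹⁵)⁶ = x¹⁸, (x¹⁵)⁷ = x⁹, (x¹⁵)⁸ = e.
The smallest positive k with (x¹⁵)ᵏ = e is 8.

Answer: 8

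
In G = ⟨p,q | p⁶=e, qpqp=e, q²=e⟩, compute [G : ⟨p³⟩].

First find ord(p³) by computing successive powers:
  (p³)¹ = p³, (p³)² = e.
So |⟨p³⟩| = ord(p³) = 2. With |G| = 12, by Lagrange [G : ⟨p³⟩] = 12/2 = 6.

Answer: 6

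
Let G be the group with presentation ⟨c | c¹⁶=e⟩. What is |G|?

G is generated by a single element, so G is cyclic. The relator gives c¹⁶ = e and no smaller power is forced to be e, so the 16 powers {c, e, c², c³, c⁴, c⁵, c⁶, c⁷, c⁸, c⁹, c¹², c¹³, c¹¹, c¹⁰, c¹⁴, c¹⁵} are distinct. Hence |G| = 16.

Answer: 16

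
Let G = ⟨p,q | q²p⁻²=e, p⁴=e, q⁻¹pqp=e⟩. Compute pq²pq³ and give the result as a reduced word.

Multiply left to right, reducing at each step:
  p · q² = p³
  (p³) · p = e
  e · q³ = q⁻¹

Answer: q⁻¹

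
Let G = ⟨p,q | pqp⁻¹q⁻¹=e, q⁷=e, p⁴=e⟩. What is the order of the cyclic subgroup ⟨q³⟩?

|⟨q³⟩| equals the order of q³. Compute successive powers until reaching e:
  (q³)¹ = q³, (q³)² = q⁶, (q³)³ = q², (q³)⁴ = q⁵, (q³)⁵ = q, (q³)⁶ = q⁴, (q³)⁷ = e.
The smallest positive k with (q³)ᵏ = e is 7, so |⟨q³⟩| = 7.

Answer: 7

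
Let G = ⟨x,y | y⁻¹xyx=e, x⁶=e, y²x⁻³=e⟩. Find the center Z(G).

An element z ∈ Z(G) iff z commutes with every generator.
For example x³ is central: (x³)·x = x⁴ = x·(x³); (x³)·y = y⁻¹ = y·(x³).
Whereas x ∉ Z(G) since x·y = xy ≠ x²y⁻¹ = y·x.
Checking each of the 12 elements this way gives Z(G) = {e, x³}, of order 2.

Answer: {e, x³}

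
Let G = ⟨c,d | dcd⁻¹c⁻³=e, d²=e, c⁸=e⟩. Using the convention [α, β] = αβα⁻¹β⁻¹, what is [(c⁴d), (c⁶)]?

[(c⁴d), (c⁶)] = (c⁴d)·(c⁶)·(c⁴d)⁻¹·(c⁶)⁻¹.
  (c⁴d) · (c⁶) = c⁶d
  (c⁶d) · (c⁴d) = c²
  (c²) · (c²) = c⁴

Answer: c⁴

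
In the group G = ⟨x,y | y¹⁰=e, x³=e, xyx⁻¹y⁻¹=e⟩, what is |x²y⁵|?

Compute successive powers until reaching e:
  (x²y⁵)¹ = x²y⁵, (x²y⁵)² = x, (x²y⁵)³ = y⁵, (x²y⁵)⁴ = x², (x²y⁵)⁵ = xy⁵, (x²y⁵)⁶ = e.
The smallest positive k with (x²y⁵)ᵏ = e is 6.

Answer: 6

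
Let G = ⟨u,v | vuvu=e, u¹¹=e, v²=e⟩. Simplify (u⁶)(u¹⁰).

Compute (u⁶) · (u¹⁰) by multiplying left to right and reducing via the relations at each step:
  (u⁶) · u¹⁰ = u⁵

Answer: u⁵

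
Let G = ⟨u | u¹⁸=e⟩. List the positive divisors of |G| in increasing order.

|G| = 18 = 2 · 3². By Lagrange's theorem the order of any subgroup divides 18; the divisors of 18 are 1, 2, 3, 6, 9, 18.

Answer: 1, 2, 3, 6, 9, 18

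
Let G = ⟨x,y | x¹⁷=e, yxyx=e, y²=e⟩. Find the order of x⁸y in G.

Compute successive powers until reaching e:
  (x⁸y)¹ = x⁸y, (x⁸y)² = e.
The smallest positive k with (x⁸y)ᵏ = e is 2.

Answer: 2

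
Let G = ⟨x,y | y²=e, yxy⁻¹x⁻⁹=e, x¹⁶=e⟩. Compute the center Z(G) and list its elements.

An element z ∈ Z(G) iff z commutes with every generator.
For example x² is central: (x²)·x = x³ = x·(x²); (x²)·y = x²y = y·(x²).
Whereas x ∉ Z(G) since x·y = xy ≠ x⁹y = y·x.
Checking each of the 32 elements this way gives Z(G) = {e, x², x⁴, x⁶, x⁸, x¹⁰, x¹², x¹⁴}, of order 8.

Answer: {e, x², x⁴, x⁶, x⁸, x¹⁰, x¹², x¹⁴}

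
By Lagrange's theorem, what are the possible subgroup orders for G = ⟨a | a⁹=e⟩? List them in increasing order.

|G| = 9 = 3². By Lagrange's theorem the order of any subgroup divides 9; the divisors of 9 are 1, 3, 9.

Answer: 1, 3, 9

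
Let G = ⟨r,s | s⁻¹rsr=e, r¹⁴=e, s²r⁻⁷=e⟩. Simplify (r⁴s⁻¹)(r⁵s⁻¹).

Compute (r⁴s⁻¹) · (r⁵s⁻¹) by multiplying left to right and reducing via the relations at each step:
  (r⁴s⁻¹) · r⁵ = r⁶s
  (r⁶s) · s⁻¹ = r⁶

Answer: r⁶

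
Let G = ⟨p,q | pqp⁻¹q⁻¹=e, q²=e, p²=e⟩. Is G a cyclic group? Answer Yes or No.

|G| = 4, but the maximum element order in G is 2 < 4. No single element generates all of G, so G is not cyclic.

Answer: No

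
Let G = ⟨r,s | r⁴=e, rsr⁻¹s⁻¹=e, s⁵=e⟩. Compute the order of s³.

Compute successive powers until reaching e:
  (s³)¹ = s³, (s³)² = s, (s³)³ = s⁴, (s³)⁴ = s², (s³)⁵ = e.
The smallest positive k with (s³)ᵏ = e is 5.

Answer: 5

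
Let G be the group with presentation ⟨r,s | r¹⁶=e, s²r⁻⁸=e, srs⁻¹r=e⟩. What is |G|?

Enumerate words in the generators, reducing via the relations: the distinct elements are
  {e, r, s, rs, r², r³, r⁴, r⁵, r⁶, r⁷, r⁸, r⁹, r²s, r³s, r¹², r¹³, r¹¹, r¹⁰, r¹⁴, r¹⁵, r⁴s, r⁵s, r⁶s, r⁷s, s⁻¹, rs⁻¹, r²s⁻¹, r³s⁻¹, r⁴s⁻¹, r⁵s⁻¹, r⁶s⁻¹, r⁷s⁻¹}.
No further products give new elements, so |G| = 32.

Answer: 32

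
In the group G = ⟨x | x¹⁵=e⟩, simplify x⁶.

Compute successive powers of x, reducing at each step:
  x²: x · x = x²
  x³: (x²) · x = x³
  x⁴: (x³) · x = x⁴
  x⁵: (x⁴) · x = x⁵
  x⁶: (x⁵) · x = x⁶

Answer: x⁶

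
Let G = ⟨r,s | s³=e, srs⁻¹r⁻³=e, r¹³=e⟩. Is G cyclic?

Every cyclic group is abelian. But r·s = rs while s·r = r³s, so r·s ≠ s·r and G is not abelian. Hence G is not cyclic.

Answer: No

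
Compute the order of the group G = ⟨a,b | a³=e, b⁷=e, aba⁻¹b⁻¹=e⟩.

Enumerate words in the generators, reducing via the relations: the distinct elements are
  {a, b, e, ab, a², b², b³, b⁴, b⁵, b⁶, ab², ab³, ab⁴, ab⁵, ab⁶, a²b, a²b², a²b³, a²b⁴, a²b⁵, a²b⁶}.
No further products give new elements, so |G| = 21.

Answer: 21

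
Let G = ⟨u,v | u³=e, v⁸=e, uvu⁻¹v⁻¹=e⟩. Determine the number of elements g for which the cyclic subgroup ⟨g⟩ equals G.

G is cyclic of order 24. An element generates G iff its order is 24, and a cyclic group of order 24 has exactly φ(24) = 8 such elements.

Answer: 8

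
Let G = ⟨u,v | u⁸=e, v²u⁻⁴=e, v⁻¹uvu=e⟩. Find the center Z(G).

An element z ∈ Z(G) iff z commutes with every generator.
For example u⁴ is central: (u⁴)·u = u⁵ = u·(u⁴); (u⁴)·v = v⁻¹ = v·(u⁴).
Whereas u ∉ Z(G) since u·v = uv ≠ u³v⁻¹ = v·u.
Checking each of the 16 elements this way gives Z(G) = {e, u⁴}, of order 2.

Answer: {e, u⁴}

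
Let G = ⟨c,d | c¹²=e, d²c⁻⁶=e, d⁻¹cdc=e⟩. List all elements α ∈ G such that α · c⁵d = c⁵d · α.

⟨c⁵d⟩ ⊆ C_G(c⁵d) since powers of c⁵d commute with c⁵d; so |C_G(c⁵d)| ≥ |⟨c⁵d⟩| = 4.
By orbit–stabilizer, |C_G(c⁵d)| = |G| / |conj. class of c⁵d| = 24 / 6 = 4.
The 4 elements commuting with c⁵d are {e, c⁶, c⁵d, c⁵d⁻¹}.

Answer: {e, c⁶, c⁵d, c⁵d⁻¹}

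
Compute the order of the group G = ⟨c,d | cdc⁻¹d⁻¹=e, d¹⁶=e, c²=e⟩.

Enumerate words in the generators, reducing via the relations: the distinct elements are
  {c, d, e, cd, d², d³, d⁴, d⁵, d⁶, d⁷, d⁸, d⁹, cd², cd³, cd⁴, cd⁵, cd⁶, cd⁷, cd⁸, cd⁹, d¹², d¹³, d¹¹, d¹⁰, d¹⁴, d¹⁵, cd¹², cd¹³, cd¹¹, cd¹⁰, cd¹⁴, cd¹⁵}.
No further products give new elements, so |G| = 32.

Answer: 32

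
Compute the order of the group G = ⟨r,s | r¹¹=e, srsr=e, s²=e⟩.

Enumerate words in the generators, reducing via the relations: the distinct elements are
  {e, r, s, rs, r², r³, r⁴, r⁵, r⁶, r⁷, r⁸, r⁹, r²s, r³s, r¹⁰, r⁴s, r⁵s, r⁶s, r⁷s, r⁸s, r⁹s, r¹⁰s}.
No further products give new elements, so |G| = 22.

Answer: 22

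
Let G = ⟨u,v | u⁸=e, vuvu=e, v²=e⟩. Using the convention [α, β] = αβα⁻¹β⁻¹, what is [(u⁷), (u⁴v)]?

[(u⁷), (u⁴v)] = (u⁷)·(u⁴v)·(u⁷)⁻¹·(u⁴v)⁻¹.
  (u⁷) · (u⁴v) = u³v
  (u³v) · u = u²v
  (u²v) · (u⁴v) = u⁶

Answer: u⁶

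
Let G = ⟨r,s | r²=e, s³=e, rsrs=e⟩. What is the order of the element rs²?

Compute successive powers until reaching e:
  (rs²)¹ = rs², (rs²)² = e.
The smallest positive k with (rs²)ᵏ = e is 2.

Answer: 2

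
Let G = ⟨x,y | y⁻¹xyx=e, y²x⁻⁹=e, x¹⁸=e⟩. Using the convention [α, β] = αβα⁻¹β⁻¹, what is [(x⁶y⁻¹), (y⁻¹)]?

[(x⁶y⁻¹), (y⁻¹)] = (x⁶y⁻¹)·(y⁻¹)·(x⁶y⁻¹)⁻¹·(y⁻¹)⁻¹.
  (x⁶y⁻¹) · (y⁻¹) = x¹⁵
  (x¹⁵) · (x⁶y) = x³y
  (x³y) · y = x¹²

Answer: x¹²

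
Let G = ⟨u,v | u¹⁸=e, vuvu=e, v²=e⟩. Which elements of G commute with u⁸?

⟨u⁸⟩ ⊆ C_G(u⁸) since powers of u⁸ commute with u⁸; so |C_G(u⁸)| ≥ |⟨u⁸⟩| = 9.
By orbit–stabilizer, |C_G(u⁸)| = |G| / |conj. class of u⁸| = 36 / 2 = 18.
The 18 elements commuting with u⁸ are {e, u, u², u³, u⁴, u⁵, u⁶, u⁷, u⁸, u⁹, u¹⁰, u¹¹, u¹², u¹³, u¹⁴, u¹⁵, u¹⁶, u¹⁷}.

Answer: {e, u, u², u³, u⁴, u⁵, u⁶, u⁷, u⁸, u⁹, u¹⁰, u¹¹, u¹², u¹³, u¹⁴, u¹⁵, u¹⁶, u¹⁷}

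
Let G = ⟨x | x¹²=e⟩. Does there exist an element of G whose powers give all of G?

|G| = 12. The element x has order 12 (its powers give 12 distinct elements), so ⟨x⟩ = G and G is cyclic.

Answer: Yes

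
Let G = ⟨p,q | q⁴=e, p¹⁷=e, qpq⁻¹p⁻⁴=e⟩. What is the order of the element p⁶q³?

Compute successive powers until reaching e:
  (p⁶q³)¹ = p⁶q³, (p⁶q³)² = p¹⁶q², (p⁶q³)³ = p¹⁰q, (p⁶q³)⁴ = e.
The smallest positive k with (p⁶q³)ᵏ = e is 4.

Answer: 4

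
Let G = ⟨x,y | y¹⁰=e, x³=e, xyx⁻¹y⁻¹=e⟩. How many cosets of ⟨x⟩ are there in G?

First find ord(x) by computing successive powers:
  x¹ = x, x² = x², x³ = e.
So |⟨x⟩| = ord(x) = 3. With |G| = 30, by Lagrange [G : ⟨x⟩] = 30/3 = 10.

Answer: 10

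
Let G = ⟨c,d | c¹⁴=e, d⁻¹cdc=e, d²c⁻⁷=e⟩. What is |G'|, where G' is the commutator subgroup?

G' = [G, G] is generated by all commutators. The generator-pair commutators are: [c, d] = c².
The subgroup they normally generate is {e, c², c⁴, c⁶, c⁸, c¹⁰, c¹²}, of order 7.
Check: |G/G'| = 28/7 = 4 is the order of the abelianisation.

Answer: 7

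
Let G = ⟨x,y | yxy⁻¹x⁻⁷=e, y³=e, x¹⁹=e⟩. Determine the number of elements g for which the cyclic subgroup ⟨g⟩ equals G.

⟨g⟩ = G would require ord(g) = |G| = 57, but the maximum element order in G is 19 < 57. So G is not cyclic and no single element generates it: the count is 0.

Answer: 0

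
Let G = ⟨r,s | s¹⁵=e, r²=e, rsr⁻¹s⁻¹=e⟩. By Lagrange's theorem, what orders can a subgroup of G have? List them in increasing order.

|G| = 30 = 2 · 3 · 5. By Lagrange's theorem the order of any subgroup divides 30; the divisors of 30 are 1, 2, 3, 5, 6, 10, 15, 30.

Answer: 1, 2, 3, 5, 6, 10, 15, 30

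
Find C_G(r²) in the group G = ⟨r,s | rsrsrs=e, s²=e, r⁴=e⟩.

⟨r²⟩ ⊆ C_G(r²) since powers of r² commute with r²; so |C_G(r²)| ≥ |⟨r²⟩| = 2.
By orbit–stabilizer, |C_G(r²)| = |G| / |conj. class of r²| = 24 / 3 = 8.
The 8 elements commuting with r² are {e, r, r², r³, rsr²s, sr²s, r²sr²s, r³sr²s}.

Answer: {e, r, r², r³, rsr²s, sr²s, r²sr²s, r³sr²s}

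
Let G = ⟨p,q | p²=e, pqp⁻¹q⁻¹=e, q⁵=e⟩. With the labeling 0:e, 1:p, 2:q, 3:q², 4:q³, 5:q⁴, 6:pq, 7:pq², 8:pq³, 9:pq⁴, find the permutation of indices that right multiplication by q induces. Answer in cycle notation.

(0 2 3 4 5)(1 6 7 8 9)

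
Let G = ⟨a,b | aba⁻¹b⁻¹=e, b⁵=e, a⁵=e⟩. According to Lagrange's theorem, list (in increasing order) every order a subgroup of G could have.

|G| = 25 = 5². By Lagrange's theorem the order of any subgroup divides 25; the divisors of 25 are 1, 5, 25.

Answer: 1, 5, 25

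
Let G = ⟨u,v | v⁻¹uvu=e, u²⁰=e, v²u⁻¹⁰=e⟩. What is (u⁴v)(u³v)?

Compute (u⁴v) · (u³v) by multiplying left to right and reducing via the relations at each step:
  (u⁴v) · u³ = uv
  (uv) · v = u¹¹

Answer: u¹¹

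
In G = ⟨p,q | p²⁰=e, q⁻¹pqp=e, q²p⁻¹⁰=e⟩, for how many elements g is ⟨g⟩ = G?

⟨g⟩ = G would require ord(g) = |G| = 40, but the maximum element order in G is 20 < 40. So G is not cyclic and no single element generates it: the count is 0.

Answer: 0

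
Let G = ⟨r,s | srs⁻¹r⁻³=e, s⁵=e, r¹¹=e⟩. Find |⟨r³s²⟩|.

|⟨r³s²⟩| equals the order of r³s². Compute successive powers until reaching e:
  (r³s²)¹ = r³s², (r³s²)² = r⁸s⁴, (r³s²)³ = r⁹s, (r³s²)⁴ = r⁷s³, (r³s²)⁵ = e.
The smallest positive k with (r³s²)ᵏ = e is 5, so |⟨r³s²⟩| = 5.

Answer: 5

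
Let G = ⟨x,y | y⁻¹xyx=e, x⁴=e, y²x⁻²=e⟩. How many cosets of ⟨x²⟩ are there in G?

First find ord(x²) by computing successive powers:
  (x²)¹ = x², (x²)² = e.
So |⟨x²⟩| = ord(x²) = 2. With |G| = 8, by Lagrange [G : ⟨x²⟩] = 8/2 = 4.

Answer: 4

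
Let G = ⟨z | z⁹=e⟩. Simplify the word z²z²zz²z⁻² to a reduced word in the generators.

Multiply left to right, reducing at each step:
  (z²) · z² = z⁴
  (z⁴) · z = z⁵
  (z⁵) · z² = z⁷
  (z⁷) · z⁻² = z⁵

Answer: z⁵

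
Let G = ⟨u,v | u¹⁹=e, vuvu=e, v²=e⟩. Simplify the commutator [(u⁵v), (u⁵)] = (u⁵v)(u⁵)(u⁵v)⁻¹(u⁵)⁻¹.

[(u⁵v), (u⁵)] = (u⁵v)·(u⁵)·(u⁵v)⁻¹·(u⁵)⁻¹.
  (u⁵v) · (u⁵) = v
  v · (u⁵v) = u¹⁴
  (u¹⁴) · (u¹⁴) = u⁹

Answer: u⁹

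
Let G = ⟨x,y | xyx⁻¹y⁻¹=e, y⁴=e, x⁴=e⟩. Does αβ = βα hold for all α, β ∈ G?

Each pair of generators commutes: x·y = xy = y·x. Since the generators pairwise commute, every element of G commutes with every other, so G is abelian.

Answer: Yes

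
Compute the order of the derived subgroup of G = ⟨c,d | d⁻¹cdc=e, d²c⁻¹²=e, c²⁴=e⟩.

G' = [G, G] is generated by all commutators. The generator-pair commutators are: [c, d] = c².
The subgroup they normally generate is {e, c², c⁴, c⁶, c⁸, c¹⁰, c¹², c¹⁴, c¹⁶, c¹⁸, c²⁰, c²²}, of order 12.
Check: |G/G'| = 48/12 = 4 is the order of the abelianisation.

Answer: 12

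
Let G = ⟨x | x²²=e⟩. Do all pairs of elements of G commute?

G has a single generator, so G is cyclic and hence abelian.

Answer: Yes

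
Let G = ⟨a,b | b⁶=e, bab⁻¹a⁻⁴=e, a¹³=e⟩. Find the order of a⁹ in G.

Compute successive powers until reaching e:
  (a⁹)¹ = a⁹, (a⁹)² = a⁵, (a⁹)³ = a, (a⁹)⁴ = a¹⁰, (a⁹)⁵ = a⁶, (a⁹)⁶ = a², (a⁹)⁷ = a¹¹, (a⁹)⁸ = a⁷, (a⁹)⁹ = a³, (a⁹)¹⁰ = a¹², (a⁹)¹¹ = a⁸, (a⁹)¹² = a⁴, (a⁹)¹³ = e.
The smallest positive k with (a⁹)ᵏ = e is 13.

Answer: 13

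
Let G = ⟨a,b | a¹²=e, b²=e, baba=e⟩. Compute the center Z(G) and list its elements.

An element z ∈ Z(G) iff z commutes with every generator.
For example a⁶ is central: (a⁶)·a = a⁷ = a·(a⁶); (a⁶)·b = a⁶b = b·(a⁶).
Whereas a ∉ Z(G) since a·b = ab ≠ a¹¹b = b·a.
Checking each of the 24 elements this way gives Z(G) = {e, a⁶}, of order 2.

Answer: {e, a⁶}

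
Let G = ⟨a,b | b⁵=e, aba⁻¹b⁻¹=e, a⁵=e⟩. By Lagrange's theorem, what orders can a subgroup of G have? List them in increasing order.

|G| = 25 = 5². By Lagrange's theorem the order of any subgroup divides 25; the divisors of 25 are 1, 5, 25.

Answer: 1, 5, 25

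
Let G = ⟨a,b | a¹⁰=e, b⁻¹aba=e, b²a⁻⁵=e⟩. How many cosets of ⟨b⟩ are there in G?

First find ord(b) by computing successive powers:
  b¹ = b, b² = a⁵, b³ = b⁻¹, b⁴ = e.
So |⟨b⟩| = ord(b) = 4. With |G| = 20, by Lagrange [G : ⟨b⟩] = 20/4 = 5.

Answer: 5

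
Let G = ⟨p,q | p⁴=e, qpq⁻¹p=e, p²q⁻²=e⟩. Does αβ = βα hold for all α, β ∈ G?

p·q = pq but q·p = pq⁻¹, so p·q ≠ q·p and G is not abelian.

Answer: No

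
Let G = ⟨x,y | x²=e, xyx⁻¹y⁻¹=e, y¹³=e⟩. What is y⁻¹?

The order of y is 13 (smallest k with yᵏ = e), so y⁻¹ = y¹² = y¹².
Check: y · (y¹²) → y · y¹² = e, giving e as required.

Answer: y¹²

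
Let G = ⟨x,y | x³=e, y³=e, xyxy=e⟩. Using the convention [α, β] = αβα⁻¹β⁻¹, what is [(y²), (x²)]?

[(y²), (x²)] = (y²)·(x²)·(y²)⁻¹·(x²)⁻¹.
  (y²) · (x²) = xy
  (xy) · y = xy²
  (xy²) · x = xy²x

Answer: xy²x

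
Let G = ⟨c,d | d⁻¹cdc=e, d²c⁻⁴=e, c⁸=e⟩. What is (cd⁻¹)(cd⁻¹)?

Compute (cd⁻¹) · (cd⁻¹) by multiplying left to right and reducing via the relations at each step:
  (cd⁻¹) · c = d⁻¹
  (d⁻¹) · d⁻¹ = c⁴

Answer: c⁴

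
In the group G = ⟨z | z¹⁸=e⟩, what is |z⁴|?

Compute successive powers until reaching e:
  (z⁴)¹ = z⁴, (z⁴)² = z⁸, (z⁴)³ = z¹², (z⁴)⁴ = z¹⁶, (z⁴)⁵ = z², (z⁴)⁶ = z⁶, (z⁴)⁷ = z¹⁰, (z⁴)⁸ = z¹⁴, (z⁴)⁹ = e.
The smallest positive k with (z⁴)ᵏ = e is 9.

Answer: 9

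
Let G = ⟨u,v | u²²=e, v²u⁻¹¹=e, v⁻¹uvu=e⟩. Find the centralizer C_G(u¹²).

⟨u¹²⟩ ⊆ C_G(u¹²) since powers of u¹² commute with u¹²; so |C_G(u¹²)| ≥ |⟨u¹²⟩| = 11.
By orbit–stabilizer, |C_G(u¹²)| = |G| / |conj. class of u¹²| = 44 / 2 = 22.
The 22 elements commuting with u¹² are {e, u, u², u³, u⁴, u⁵, u⁶, u⁷, u⁸, u⁹, u¹⁰, u¹¹, u¹², u¹³, u¹⁴, u¹⁵, u¹⁶, u¹⁷, u¹⁸, u¹⁹, u²⁰, u²¹}.

Answer: {e, u, u², u³, u⁴, u⁵, u⁶, u⁷, u⁸, u⁹, u¹⁰, u¹¹, u¹², u¹³, u¹⁴, u¹⁵, u¹⁶, u¹⁷, u¹⁸, u¹⁹, u²⁰, u²¹}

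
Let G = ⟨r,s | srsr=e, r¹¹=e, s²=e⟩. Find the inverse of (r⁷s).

The order of (r⁷s) is 2 (smallest k with (r⁷s)ᵏ = e), so (r⁷s)⁻¹ = (r⁷s)¹ = r⁷s.
Check: (r⁷s) · (r⁷s) → (r⁷s) · r⁷ = s;   s · s = e, giving e as required.

Answer: r⁷s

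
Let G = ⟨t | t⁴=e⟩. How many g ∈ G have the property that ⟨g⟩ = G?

G is cyclic of order 4. An element generates G iff its order is 4, and a cyclic group of order 4 has exactly φ(4) = 2 such elements.

Answer: 2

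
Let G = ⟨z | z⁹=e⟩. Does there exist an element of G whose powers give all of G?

|G| = 9. The element z has order 9 (its powers give 9 distinct elements), so ⟨z⟩ = G and G is cyclic.

Answer: Yes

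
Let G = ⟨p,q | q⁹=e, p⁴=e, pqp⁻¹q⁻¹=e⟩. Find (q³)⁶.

Compute successive powers of (q³), reducing at each step:
  (q³)²: (q³) · q³ = q⁶
  (q³)³: (q⁶) · q³ = e
  (q³)⁴: e · q³ = q³
  (q³)⁵: (q³) · q³ = q⁶
  (q³)⁶: (q⁶) · q³ = e

Answer: e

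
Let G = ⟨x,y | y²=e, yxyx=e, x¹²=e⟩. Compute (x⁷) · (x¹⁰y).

Compute (x⁷) · (x¹⁰y) by multiplying left to right and reducing via the relations at each step:
  (x⁷) · x¹⁰ = x⁵
  (x⁵) · y = x⁵y

Answer: x⁵y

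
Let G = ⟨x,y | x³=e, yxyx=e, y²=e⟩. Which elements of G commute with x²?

⟨x²⟩ ⊆ C_G(x²) since powers of x² commute with x²; so |C_G(x²)| ≥ |⟨x²⟩| = 3.
By orbit–stabilizer, |C_G(x²)| = |G| / |conj. class of x²| = 6 / 2 = 3.
The 3 elements commuting with x² are {e, x, x²}.

Answer: {e, x, x²}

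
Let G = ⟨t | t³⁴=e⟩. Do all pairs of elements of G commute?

G has a single generator, so G is cyclic and hence abelian.

Answer: Yes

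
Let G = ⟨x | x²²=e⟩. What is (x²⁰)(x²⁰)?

Compute (x²⁰) · (x²⁰) by multiplying left to right and reducing via the relations at each step:
  (x²⁰) · x²⁰ = x¹⁸

Answer: x¹⁸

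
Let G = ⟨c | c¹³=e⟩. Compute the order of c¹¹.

Compute successive powers until reaching e:
  (c¹¹)¹ = c¹¹, (c¹¹)² = c⁹, (c¹¹)³ = c⁷, (c¹¹)⁴ = c⁵, (c¹¹)⁵ = c³, (c¹¹)⁶ = c, (c¹¹)⁷ = c¹², (c¹¹)⁸ = c¹⁰, (c¹¹)⁹ = c⁸, (c¹¹)¹⁰ = c⁶, (c¹¹)¹¹ = c⁴, (c¹¹)¹² = c², (c¹¹)¹³ = e.
The smallest positive k with (c¹¹)ᵏ = e is 13.

Answer: 13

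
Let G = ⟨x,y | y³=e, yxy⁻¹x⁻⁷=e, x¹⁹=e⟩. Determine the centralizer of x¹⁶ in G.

⟨x¹⁶⟩ ⊆ C_G(x¹⁶) since powers of x¹⁶ commute with x¹⁶; so |C_G(x¹⁶)| ≥ |⟨x¹⁶⟩| = 19.
By orbit–stabilizer, |C_G(x¹⁶)| = |G| / |conj. class of x¹⁶| = 57 / 3 = 19.
The 19 elements commuting with x¹⁶ are {e, x, x², x³, x⁴, x⁵, x⁶, x⁷, x⁸, x⁹, x¹⁰, x¹¹, x¹², x¹³, x¹⁴, x¹⁵, x¹⁶, x¹⁷, x¹⁸}.

Answer: {e, x, x², x³, x⁴, x⁵, x⁶, x⁷, x⁸, x⁹, x¹⁰, x¹¹, x¹², x¹³, x¹⁴, x¹⁵, x¹⁶, x¹⁷, x¹⁸}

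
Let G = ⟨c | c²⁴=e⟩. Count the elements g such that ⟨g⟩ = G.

G is cyclic of order 24. An element generates G iff its order is 24, and a cyclic group of order 24 has exactly φ(24) = 8 such elements.

Answer: 8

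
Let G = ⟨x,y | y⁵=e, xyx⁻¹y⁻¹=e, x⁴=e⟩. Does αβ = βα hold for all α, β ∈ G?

Each pair of generators commutes: x·y = xy = y·x. Since the generators pairwise commute, every element of G commutes with every other, so G is abelian.

Answer: Yes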